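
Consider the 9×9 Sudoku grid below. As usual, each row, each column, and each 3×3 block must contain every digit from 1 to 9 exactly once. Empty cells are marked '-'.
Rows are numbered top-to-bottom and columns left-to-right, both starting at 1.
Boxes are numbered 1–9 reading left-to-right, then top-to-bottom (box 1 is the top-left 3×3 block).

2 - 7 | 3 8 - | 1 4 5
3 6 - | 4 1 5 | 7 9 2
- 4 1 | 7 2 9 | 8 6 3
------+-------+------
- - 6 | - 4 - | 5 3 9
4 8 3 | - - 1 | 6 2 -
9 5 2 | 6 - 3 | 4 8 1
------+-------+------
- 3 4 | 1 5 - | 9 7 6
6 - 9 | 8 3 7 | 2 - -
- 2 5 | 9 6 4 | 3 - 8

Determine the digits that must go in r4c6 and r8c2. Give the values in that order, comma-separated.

For r4c6:
  Consider where 8 can go in column 6.
  r1c6 is out (row 1 already has a 8).
  r7c6 is out (box 8 already has a 8).
  So the only cell in column 6 that can hold 8 is r4c6.
  So r4c6 = 8.
For r8c2:
  Row 8 already contains {2, 3, 6, 7, 8, 9}.
  Column 2 already contains {2, 3, 4, 5, 6, 8}.
  Its 3×3 block (box 7) already contains {2, 3, 4, 5, 6, 9}.
  The only value from 1–9 not eliminated is 1, so r8c2 = 1.

8,1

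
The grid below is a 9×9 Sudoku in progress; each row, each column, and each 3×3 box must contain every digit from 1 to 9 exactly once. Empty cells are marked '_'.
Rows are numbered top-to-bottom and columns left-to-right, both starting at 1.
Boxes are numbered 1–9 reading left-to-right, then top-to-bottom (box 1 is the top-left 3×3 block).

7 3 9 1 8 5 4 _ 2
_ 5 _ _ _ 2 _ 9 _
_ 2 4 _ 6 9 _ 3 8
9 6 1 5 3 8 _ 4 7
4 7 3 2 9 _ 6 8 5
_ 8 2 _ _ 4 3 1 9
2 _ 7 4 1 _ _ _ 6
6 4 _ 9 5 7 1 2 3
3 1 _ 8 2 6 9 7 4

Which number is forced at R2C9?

1

Row 2 already contains {2, 5, 9}.
Column 9 already contains {2, 3, 4, 5, 6, 7, 8, 9}.
Its 3×3 block (box 3) already contains {2, 3, 4, 8, 9}.
The only value from 1–9 not eliminated is 1, so R2C9 = 1.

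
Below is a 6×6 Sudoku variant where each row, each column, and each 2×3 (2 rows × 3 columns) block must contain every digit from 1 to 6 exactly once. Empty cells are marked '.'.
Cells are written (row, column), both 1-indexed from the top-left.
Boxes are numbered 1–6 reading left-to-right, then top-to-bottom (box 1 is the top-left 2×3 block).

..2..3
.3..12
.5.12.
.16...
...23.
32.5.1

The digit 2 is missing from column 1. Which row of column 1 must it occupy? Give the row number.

4

Consider where 2 can go in column 1.
(1,1) is out (row 1 already has a 2).
(2,1) is out (row 2 already has a 2).
(3,1) is out (row 3 already has a 2).
(5,1) is out (row 5 already has a 2).
So the only cell in column 1 that can hold 2 is (4,1).
That is row 4.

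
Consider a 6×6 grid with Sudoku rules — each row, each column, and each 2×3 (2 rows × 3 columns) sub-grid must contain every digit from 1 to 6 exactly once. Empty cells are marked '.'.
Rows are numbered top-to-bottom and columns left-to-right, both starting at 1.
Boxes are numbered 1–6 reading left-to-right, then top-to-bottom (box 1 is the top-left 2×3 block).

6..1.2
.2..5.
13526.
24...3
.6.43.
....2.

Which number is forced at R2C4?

3

Cell R2C4 itself could take any of {3, 6} by direct elimination.
Consider where 3 can go in column 4.
R4C4 is out (row 4 already has a 3).
R6C4 is out (box 6 already has a 3).
So the only cell in column 4 that can hold 3 is R2C4.
Therefore R2C4 = 3.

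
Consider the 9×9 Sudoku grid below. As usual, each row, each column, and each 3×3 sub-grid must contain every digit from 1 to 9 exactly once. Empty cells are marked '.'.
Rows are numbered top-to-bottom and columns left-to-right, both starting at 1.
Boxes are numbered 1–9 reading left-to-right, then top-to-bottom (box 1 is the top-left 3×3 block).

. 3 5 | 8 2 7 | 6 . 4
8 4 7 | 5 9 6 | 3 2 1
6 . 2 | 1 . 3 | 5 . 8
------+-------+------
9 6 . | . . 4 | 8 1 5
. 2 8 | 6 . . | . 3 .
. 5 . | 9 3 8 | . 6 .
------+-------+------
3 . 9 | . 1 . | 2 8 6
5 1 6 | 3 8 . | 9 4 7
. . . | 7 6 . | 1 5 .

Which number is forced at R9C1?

Cell R9C1 itself could take any of {2, 4} by direct elimination.
Consider where 2 can go in box 7.
R7C2 is out (row 7 already has a 2).
R9C2 is out (column 2 already has a 2).
R9C3 is out (column 3 already has a 2).
So the only cell in box 7 that can hold 2 is R9C1.
Therefore R9C1 = 2.

2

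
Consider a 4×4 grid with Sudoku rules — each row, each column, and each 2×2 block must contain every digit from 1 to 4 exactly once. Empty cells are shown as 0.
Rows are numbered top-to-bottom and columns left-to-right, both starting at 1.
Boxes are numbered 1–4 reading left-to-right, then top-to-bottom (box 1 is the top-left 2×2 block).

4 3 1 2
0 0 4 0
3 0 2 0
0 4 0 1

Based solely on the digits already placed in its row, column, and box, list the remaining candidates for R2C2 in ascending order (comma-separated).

Row 2 already contains {4}.
Column 2 already contains {3, 4}.
Its 2×2 block (box 1) already contains {3, 4}.
Removing those from 1–4 leaves {1, 2} as the candidates for R2C2.

1,2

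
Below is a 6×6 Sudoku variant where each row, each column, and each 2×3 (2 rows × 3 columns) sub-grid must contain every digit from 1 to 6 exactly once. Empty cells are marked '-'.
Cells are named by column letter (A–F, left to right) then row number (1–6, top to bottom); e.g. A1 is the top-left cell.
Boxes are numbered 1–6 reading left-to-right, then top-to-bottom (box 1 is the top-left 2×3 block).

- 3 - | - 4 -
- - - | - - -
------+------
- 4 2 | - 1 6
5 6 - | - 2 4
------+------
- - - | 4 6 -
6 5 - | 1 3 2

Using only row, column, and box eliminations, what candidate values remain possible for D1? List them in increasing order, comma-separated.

2,5,6

Row 1 already contains {3, 4}.
Column D already contains {1, 4}.
Its 2×3 block (box 2) already contains {4}.
Removing those from 1–6 leaves {2, 5, 6} as the candidates for D1.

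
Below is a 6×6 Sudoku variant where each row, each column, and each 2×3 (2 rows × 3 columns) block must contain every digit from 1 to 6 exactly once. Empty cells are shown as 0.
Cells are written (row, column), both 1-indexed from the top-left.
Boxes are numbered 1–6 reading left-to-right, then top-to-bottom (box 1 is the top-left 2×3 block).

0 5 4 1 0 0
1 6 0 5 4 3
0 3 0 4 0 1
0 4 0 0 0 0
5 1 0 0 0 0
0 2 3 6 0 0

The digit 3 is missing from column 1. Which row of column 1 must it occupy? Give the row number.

Consider where 3 can go in column 1.
(3,1) is out (row 3 already has a 3).
(4,1) is out (box 3 already has a 3).
(6,1) is out (row 6 already has a 3).
So the only cell in column 1 that can hold 3 is (1,1).
That is row 1.

1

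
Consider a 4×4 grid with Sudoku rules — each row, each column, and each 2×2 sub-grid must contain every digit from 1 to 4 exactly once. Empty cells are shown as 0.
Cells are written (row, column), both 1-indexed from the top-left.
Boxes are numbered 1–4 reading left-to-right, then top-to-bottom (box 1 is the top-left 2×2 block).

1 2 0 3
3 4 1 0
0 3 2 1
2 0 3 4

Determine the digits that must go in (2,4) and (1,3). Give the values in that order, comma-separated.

2,4

For (2,4):
  Row 2 already contains {1, 3, 4}.
  Column 4 already contains {1, 3, 4}.
  Its 2×2 block (box 2) already contains {1, 3}.
  The only value from 1–4 not eliminated is 2, so (2,4) = 2.
For (1,3):
  Row 1 already contains {1, 2, 3}.
  Column 3 already contains {1, 2, 3}.
  Its 2×2 block (box 2) already contains {1, 3}.
  The only value from 1–4 not eliminated is 4, so (1,3) = 4.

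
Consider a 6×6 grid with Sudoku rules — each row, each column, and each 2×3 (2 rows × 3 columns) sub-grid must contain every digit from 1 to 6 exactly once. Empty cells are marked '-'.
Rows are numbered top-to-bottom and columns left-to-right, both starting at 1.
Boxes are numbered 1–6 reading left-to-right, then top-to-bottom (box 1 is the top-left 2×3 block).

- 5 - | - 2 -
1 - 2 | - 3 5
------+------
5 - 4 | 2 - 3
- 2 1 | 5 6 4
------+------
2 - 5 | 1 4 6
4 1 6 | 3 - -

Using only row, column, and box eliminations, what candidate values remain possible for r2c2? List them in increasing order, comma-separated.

Row 2 already contains {1, 2, 3, 5}.
Column 2 already contains {1, 2, 5}.
Its 2×3 block (box 1) already contains {1, 2, 5}.
Removing those from 1–6 leaves {4, 6} as the candidates for r2c2.

4,6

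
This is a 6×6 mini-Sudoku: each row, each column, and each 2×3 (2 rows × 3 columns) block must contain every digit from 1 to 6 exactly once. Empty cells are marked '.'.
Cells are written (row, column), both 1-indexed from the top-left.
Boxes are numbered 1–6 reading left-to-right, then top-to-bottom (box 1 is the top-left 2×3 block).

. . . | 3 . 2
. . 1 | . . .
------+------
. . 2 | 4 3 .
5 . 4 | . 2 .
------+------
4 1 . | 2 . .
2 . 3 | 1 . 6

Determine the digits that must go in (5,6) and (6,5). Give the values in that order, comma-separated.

For (5,6):
  Consider where 3 can go in box 6.
  (5,5) is out (column 5 already has a 3).
  (6,5) is out (row 6 already has a 3).
  So the only cell in box 6 that can hold 3 is (5,6).
  So (5,6) = 3.
For (6,5):
  Consider where 4 can go in row 6.
  (6,2) is out (box 5 already has a 4).
  So the only cell in row 6 that can hold 4 is (6,5).
  So (6,5) = 4.

3,4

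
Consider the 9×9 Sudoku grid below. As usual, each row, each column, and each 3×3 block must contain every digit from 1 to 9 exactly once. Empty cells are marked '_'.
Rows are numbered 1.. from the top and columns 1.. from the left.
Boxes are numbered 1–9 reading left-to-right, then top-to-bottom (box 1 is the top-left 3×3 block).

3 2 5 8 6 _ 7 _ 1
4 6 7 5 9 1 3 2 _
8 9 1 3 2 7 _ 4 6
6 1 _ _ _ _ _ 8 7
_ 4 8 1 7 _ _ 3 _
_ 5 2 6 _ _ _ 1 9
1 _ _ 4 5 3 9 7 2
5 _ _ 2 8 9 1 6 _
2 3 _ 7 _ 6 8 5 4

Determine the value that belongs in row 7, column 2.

8

Row 7 already contains {1, 2, 3, 4, 5, 7, 9}.
Column 2 already contains {1, 2, 3, 4, 5, 6, 9}.
Its 3×3 block (box 7) already contains {1, 2, 3, 5}.
The only value from 1–9 not eliminated is 8, so row 7, column 2 = 8.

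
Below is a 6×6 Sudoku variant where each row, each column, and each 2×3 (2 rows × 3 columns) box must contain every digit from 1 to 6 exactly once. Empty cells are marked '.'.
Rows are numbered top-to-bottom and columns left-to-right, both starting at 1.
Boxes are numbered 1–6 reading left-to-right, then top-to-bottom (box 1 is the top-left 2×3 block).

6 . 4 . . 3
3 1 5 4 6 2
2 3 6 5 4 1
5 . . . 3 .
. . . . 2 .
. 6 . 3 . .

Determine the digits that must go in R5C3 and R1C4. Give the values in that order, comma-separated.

3,1

For R5C3:
  Consider where 3 can go in row 5.
  R5C1 is out (column 1 already has a 3).
  R5C2 is out (column 2 already has a 3).
  R5C4 is out (column 4 already has a 3).
  R5C6 is out (column 6 already has a 3).
  So the only cell in row 5 that can hold 3 is R5C3.
  So R5C3 = 3.
For R1C4:
  Row 1 already contains {3, 4, 6}.
  Column 4 already contains {3, 4, 5}.
  Its 2×3 block (box 2) already contains {2, 3, 4, 6}.
  The only value from 1–6 not eliminated is 1, so R1C4 = 1.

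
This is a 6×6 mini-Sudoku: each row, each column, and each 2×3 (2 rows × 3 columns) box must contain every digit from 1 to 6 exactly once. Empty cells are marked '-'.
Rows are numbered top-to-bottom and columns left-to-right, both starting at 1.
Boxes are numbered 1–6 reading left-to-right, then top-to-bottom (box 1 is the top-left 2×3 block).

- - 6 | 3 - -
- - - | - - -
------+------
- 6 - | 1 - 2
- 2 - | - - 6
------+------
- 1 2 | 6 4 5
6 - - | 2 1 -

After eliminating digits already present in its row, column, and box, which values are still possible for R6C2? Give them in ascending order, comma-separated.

Row 6 already contains {1, 2, 6}.
Column 2 already contains {1, 2, 6}.
Its 2×3 block (box 5) already contains {1, 2, 6}.
Removing those from 1–6 leaves {3, 4, 5} as the candidates for R6C2.

3,4,5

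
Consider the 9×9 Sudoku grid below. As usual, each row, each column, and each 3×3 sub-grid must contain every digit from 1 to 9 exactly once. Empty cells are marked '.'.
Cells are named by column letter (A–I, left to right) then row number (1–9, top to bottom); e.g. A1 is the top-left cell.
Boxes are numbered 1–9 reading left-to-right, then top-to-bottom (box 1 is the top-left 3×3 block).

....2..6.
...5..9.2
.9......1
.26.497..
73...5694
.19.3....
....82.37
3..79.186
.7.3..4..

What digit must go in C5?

Row 5 already contains {3, 4, 5, 6, 7, 9}.
Column C already contains {6, 9}.
Its 3×3 block (box 4) already contains {1, 2, 3, 6, 7, 9}.
The only value from 1–9 not eliminated is 8, so C5 = 8.

8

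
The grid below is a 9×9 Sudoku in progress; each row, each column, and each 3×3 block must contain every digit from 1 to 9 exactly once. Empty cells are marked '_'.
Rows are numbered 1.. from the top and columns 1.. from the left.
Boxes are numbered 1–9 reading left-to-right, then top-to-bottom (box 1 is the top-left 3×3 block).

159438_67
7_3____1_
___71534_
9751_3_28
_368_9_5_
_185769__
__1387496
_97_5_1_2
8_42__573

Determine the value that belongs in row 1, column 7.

Row 1 already contains {1, 3, 4, 5, 6, 7, 8, 9}.
Column 7 already contains {1, 3, 4, 5, 9}.
Its 3×3 block (box 3) already contains {1, 3, 4, 6, 7}.
The only value from 1–9 not eliminated is 2, so row 1, column 7 = 2.

2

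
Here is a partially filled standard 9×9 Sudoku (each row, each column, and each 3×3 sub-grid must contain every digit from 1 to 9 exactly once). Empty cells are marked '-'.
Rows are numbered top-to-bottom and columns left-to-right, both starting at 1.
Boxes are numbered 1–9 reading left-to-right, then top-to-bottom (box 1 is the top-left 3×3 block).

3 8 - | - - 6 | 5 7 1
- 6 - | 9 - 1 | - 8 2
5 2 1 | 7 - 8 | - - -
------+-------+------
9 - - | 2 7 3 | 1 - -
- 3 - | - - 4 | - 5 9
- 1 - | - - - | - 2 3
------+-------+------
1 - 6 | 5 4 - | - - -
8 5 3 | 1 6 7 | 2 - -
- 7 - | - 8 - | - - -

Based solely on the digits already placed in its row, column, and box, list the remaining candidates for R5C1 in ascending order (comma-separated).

2,6,7

Row 5 already contains {3, 4, 5, 9}.
Column 1 already contains {1, 3, 5, 8, 9}.
Its 3×3 block (box 4) already contains {1, 3, 9}.
Removing those from 1–9 leaves {2, 6, 7} as the candidates for R5C1.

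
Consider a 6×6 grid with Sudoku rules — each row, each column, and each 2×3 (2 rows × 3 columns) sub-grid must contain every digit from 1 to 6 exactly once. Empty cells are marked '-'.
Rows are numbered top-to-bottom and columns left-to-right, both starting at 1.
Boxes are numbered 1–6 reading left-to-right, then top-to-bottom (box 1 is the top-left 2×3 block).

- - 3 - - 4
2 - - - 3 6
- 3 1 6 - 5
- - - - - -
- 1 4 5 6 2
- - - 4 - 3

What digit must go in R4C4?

3

Cell R4C4 itself could take any of {1, 2, 3} by direct elimination.
Consider where 3 can go in row 4.
R4C1 is out (box 3 already has a 3).
R4C2 is out (column 2 already has a 3).
R4C3 is out (column 3 already has a 3).
R4C5 is out (column 5 already has a 3).
R4C6 is out (column 6 already has a 3).
So the only cell in row 4 that can hold 3 is R4C4.
Therefore R4C4 = 3.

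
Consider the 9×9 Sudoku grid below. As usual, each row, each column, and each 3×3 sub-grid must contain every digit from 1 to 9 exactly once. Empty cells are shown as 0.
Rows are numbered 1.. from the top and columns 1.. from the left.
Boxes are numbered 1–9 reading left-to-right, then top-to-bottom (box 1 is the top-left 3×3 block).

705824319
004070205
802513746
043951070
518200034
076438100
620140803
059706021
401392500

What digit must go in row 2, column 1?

Cell row 2, column 1 itself could take any of {1, 3, 9} by direct elimination.
Consider where 1 can go in box 1.
row 1, column 2 is out (row 1 already has a 1).
row 2, column 2 is out (column 2 already has a 1).
row 3, column 2 is out (row 3 already has a 1).
So the only cell in box 1 that can hold 1 is row 2, column 1.
Therefore row 2, column 1 = 1.

1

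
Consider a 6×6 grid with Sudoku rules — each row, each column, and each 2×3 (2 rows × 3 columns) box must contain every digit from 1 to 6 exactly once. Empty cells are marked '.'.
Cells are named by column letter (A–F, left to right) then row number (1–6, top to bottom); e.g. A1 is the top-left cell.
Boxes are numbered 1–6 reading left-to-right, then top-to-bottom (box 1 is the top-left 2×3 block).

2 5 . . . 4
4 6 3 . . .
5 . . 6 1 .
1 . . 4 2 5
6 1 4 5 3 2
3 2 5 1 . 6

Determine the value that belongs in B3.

4

Cell B3 itself could take any of {3, 4} by direct elimination.
Consider where 4 can go in column B.
B4 is out (row 4 already has a 4).
So the only cell in column B that can hold 4 is B3.
Therefore B3 = 4.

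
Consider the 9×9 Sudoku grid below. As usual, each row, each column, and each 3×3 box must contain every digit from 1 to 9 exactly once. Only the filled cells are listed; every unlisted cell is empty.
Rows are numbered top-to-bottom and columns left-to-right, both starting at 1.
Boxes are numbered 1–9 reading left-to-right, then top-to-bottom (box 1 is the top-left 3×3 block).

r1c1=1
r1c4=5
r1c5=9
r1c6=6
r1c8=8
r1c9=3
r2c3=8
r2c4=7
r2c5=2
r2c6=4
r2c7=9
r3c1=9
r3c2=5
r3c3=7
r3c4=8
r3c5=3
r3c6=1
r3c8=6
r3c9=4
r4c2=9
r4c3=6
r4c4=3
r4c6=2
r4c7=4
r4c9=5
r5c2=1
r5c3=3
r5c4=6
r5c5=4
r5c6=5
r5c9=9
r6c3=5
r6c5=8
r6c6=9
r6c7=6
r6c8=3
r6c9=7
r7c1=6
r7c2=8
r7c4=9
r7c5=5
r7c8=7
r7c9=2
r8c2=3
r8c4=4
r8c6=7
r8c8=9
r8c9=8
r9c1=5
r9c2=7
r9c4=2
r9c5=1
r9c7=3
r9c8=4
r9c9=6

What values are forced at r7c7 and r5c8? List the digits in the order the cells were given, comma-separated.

For r7c7:
  Row 7 already contains {2, 5, 6, 7, 8, 9}.
  Column 7 already contains {3, 4, 6, 9}.
  Its 3×3 block (box 9) already contains {2, 3, 4, 6, 7, 8, 9}.
  The only value from 1–9 not eliminated is 1, so r7c7 = 1.
For r5c8:
  Row 5 already contains {1, 3, 4, 5, 6, 9}.
  Column 8 already contains {3, 4, 6, 7, 8, 9}.
  Its 3×3 block (box 6) already contains {3, 4, 5, 6, 7, 9}.
  The only value from 1–9 not eliminated is 2, so r5c8 = 2.

1,2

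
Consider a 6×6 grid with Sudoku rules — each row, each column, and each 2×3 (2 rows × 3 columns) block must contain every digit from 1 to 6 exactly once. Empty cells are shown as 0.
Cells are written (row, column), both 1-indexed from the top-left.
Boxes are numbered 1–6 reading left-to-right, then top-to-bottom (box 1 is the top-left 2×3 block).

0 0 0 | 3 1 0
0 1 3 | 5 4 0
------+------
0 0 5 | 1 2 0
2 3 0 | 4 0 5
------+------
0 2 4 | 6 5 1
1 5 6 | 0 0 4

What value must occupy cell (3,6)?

3

Cell (3,6) itself could take any of {3, 6} by direct elimination.
Consider where 3 can go in box 4.
(4,5) is out (row 4 already has a 3).
So the only cell in box 4 that can hold 3 is (3,6).
Therefore (3,6) = 3.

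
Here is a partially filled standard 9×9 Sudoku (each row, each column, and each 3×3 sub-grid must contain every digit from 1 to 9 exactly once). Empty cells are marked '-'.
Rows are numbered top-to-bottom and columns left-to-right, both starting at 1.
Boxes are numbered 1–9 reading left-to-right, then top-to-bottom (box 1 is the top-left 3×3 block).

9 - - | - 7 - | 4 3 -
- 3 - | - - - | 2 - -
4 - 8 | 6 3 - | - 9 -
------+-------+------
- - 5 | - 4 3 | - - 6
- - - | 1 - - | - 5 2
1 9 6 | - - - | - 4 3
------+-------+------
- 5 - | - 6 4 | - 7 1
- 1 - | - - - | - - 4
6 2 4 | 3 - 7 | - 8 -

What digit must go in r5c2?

Cell r5c2 itself could take any of {4, 7, 8} by direct elimination.
Consider where 4 can go in row 5.
r5c1 is out (column 1 already has a 4).
r5c3 is out (column 3 already has a 4).
r5c5 is out (column 5 already has a 4).
r5c6 is out (column 6 already has a 4).
r5c7 is out (column 7 already has a 4).
So the only cell in row 5 that can hold 4 is r5c2.
Therefore r5c2 = 4.

4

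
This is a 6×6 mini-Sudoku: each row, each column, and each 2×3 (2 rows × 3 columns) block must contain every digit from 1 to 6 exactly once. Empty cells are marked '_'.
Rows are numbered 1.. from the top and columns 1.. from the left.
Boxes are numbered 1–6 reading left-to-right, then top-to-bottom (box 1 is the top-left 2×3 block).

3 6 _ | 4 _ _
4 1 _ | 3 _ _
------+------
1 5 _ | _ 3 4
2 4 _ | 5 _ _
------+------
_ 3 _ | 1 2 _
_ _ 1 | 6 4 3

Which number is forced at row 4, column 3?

Cell row 4, column 3 itself could take any of {3, 6} by direct elimination.
Consider where 3 can go in box 3.
row 3, column 3 is out (row 3 already has a 3).
So the only cell in box 3 that can hold 3 is row 4, column 3.
Therefore row 4, column 3 = 3.

3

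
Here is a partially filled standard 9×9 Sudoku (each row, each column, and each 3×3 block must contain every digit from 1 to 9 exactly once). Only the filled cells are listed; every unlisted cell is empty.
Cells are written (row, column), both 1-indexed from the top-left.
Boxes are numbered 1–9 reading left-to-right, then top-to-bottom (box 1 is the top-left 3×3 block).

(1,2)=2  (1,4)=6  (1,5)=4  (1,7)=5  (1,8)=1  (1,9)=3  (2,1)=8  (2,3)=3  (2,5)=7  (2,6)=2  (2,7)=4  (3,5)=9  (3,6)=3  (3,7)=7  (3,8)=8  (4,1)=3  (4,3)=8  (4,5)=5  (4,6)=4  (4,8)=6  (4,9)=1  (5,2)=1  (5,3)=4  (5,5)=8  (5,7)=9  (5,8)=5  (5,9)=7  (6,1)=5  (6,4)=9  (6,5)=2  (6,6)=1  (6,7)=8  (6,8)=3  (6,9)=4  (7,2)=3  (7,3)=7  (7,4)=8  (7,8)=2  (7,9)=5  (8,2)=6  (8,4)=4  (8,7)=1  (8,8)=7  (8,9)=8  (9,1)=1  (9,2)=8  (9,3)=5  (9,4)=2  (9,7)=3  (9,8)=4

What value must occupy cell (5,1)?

Cell (5,1) itself could take any of {2, 6} by direct elimination.
Consider where 2 can go in box 4.
(4,2) is out (column 2 already has a 2).
(6,2) is out (row 6 already has a 2).
(6,3) is out (row 6 already has a 2).
So the only cell in box 4 that can hold 2 is (5,1).
Therefore (5,1) = 2.

2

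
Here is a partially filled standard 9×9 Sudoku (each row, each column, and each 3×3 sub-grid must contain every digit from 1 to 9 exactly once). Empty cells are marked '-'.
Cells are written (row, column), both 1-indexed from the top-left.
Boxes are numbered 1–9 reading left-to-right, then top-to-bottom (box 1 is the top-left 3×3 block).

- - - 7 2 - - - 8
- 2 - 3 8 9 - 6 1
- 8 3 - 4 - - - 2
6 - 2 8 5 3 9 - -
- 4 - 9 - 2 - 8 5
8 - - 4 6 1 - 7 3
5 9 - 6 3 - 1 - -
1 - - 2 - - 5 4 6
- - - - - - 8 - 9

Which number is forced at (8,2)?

Cell (8,2) itself could take any of {3, 7} by direct elimination.
Consider where 3 can go in row 8.
(8,3) is out (column 3 already has a 3).
(8,5) is out (column 5 already has a 3).
(8,6) is out (column 6 already has a 3).
So the only cell in row 8 that can hold 3 is (8,2).
Therefore (8,2) = 3.

3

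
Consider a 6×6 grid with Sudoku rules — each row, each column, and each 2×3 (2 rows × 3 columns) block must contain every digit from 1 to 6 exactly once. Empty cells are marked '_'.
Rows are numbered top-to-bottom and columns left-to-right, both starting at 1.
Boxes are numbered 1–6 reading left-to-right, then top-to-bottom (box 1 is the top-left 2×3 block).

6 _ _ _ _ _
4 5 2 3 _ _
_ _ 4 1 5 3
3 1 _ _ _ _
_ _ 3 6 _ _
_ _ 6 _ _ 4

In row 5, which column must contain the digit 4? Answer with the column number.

Consider where 4 can go in row 5.
R5C1 is out (column 1 already has a 4).
R5C5 is out (box 6 already has a 4).
R5C6 is out (column 6 already has a 4).
So the only cell in row 5 that can hold 4 is R5C2.
That is column 2.

2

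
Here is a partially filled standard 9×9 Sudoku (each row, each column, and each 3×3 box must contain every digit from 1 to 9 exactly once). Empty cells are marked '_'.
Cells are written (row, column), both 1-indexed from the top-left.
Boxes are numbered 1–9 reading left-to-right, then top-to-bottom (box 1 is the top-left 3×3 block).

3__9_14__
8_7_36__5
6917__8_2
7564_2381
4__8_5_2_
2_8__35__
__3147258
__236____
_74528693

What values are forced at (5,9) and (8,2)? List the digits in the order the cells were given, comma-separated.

For (5,9):
  Consider where 6 can go in row 5.
  (5,2) is out (box 4 already has a 6).
  (5,3) is out (column 3 already has a 6).
  (5,5) is out (column 5 already has a 6).
  (5,7) is out (column 7 already has a 6).
  So the only cell in row 5 that can hold 6 is (5,9).
  So (5,9) = 6.
For (8,2):
  Consider where 8 can go in box 7.
  (7,1) is out (row 7 already has a 8).
  (7,2) is out (row 7 already has a 8).
  (8,1) is out (column 1 already has a 8).
  (9,1) is out (row 9 already has a 8).
  So the only cell in box 7 that can hold 8 is (8,2).
  So (8,2) = 8.

6,8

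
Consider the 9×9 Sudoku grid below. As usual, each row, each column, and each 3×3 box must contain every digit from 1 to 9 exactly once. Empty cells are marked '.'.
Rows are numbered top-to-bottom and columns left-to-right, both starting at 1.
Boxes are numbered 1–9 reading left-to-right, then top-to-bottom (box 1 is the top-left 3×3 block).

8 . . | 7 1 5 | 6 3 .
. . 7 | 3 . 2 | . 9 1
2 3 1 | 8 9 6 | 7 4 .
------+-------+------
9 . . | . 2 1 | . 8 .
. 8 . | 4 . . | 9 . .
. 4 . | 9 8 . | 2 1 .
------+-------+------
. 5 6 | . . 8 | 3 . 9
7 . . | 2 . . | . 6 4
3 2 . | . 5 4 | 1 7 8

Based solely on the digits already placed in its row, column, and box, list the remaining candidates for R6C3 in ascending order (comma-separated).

Row 6 already contains {1, 2, 4, 8, 9}.
Column 3 already contains {1, 6, 7}.
Its 3×3 block (box 4) already contains {4, 8, 9}.
Removing those from 1–9 leaves {3, 5} as the candidates for R6C3.

3,5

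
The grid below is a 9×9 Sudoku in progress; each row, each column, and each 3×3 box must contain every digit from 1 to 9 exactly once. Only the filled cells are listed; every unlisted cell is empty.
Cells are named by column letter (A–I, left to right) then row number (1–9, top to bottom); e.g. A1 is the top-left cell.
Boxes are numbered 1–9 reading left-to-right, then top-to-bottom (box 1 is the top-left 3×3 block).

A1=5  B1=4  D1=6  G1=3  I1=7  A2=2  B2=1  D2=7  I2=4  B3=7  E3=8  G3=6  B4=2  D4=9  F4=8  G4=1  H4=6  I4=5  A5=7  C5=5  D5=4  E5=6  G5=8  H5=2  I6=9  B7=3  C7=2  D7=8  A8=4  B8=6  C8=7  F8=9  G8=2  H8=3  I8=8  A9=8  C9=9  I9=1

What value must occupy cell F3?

Cell F3 itself could take any of {1, 2, 3, 4, 5} by direct elimination.
Consider where 4 can go in row 3.
A3 is out (column A already has a 4).
C3 is out (box 1 already has a 4).
D3 is out (column D already has a 4).
H3 is out (box 3 already has a 4).
I3 is out (column I already has a 4).
So the only cell in row 3 that can hold 4 is F3.
Therefore F3 = 4.

4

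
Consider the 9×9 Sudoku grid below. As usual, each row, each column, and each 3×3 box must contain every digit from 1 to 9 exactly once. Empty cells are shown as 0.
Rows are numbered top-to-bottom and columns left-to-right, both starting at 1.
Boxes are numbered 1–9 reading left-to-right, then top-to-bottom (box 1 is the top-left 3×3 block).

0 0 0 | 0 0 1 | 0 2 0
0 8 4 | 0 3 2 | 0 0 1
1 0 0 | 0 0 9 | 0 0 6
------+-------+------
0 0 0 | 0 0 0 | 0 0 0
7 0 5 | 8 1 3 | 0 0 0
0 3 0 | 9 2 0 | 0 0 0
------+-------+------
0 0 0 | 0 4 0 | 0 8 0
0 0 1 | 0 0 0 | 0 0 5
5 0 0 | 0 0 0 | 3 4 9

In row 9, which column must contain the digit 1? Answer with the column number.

Consider where 1 can go in row 9.
r9c2 is out (box 7 already has a 1).
r9c3 is out (column 3 already has a 1).
r9c5 is out (column 5 already has a 1).
r9c6 is out (column 6 already has a 1).
So the only cell in row 9 that can hold 1 is r9c4.
That is column 4.

4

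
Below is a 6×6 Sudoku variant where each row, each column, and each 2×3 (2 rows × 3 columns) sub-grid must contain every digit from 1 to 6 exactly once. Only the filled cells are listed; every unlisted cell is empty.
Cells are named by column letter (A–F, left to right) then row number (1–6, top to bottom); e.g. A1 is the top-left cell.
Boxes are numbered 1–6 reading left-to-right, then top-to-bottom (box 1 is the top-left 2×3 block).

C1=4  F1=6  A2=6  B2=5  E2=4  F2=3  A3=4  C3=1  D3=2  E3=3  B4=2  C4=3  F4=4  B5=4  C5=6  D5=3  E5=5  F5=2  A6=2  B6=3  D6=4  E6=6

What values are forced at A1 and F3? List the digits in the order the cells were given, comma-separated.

3,5

For A1:
  Consider where 3 can go in box 1.
  B1 is out (column B already has a 3).
  C2 is out (row 2 already has a 3).
  So the only cell in box 1 that can hold 3 is A1.
  So A1 = 3.
For F3:
  Row 3 already contains {1, 2, 3, 4}.
  Column F already contains {2, 3, 4, 6}.
  Its 2×3 block (box 4) already contains {2, 3, 4}.
  The only value from 1–6 not eliminated is 5, so F3 = 5.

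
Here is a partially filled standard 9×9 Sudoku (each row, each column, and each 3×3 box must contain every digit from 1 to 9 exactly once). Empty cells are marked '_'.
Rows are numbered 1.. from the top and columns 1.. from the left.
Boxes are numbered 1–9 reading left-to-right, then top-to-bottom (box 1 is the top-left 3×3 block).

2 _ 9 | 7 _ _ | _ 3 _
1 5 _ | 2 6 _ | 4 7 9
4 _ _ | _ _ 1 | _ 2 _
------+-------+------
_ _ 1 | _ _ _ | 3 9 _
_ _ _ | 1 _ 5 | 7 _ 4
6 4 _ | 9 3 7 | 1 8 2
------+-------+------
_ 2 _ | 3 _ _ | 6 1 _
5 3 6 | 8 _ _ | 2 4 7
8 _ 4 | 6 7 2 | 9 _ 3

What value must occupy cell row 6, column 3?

5

Row 6 already contains {1, 2, 3, 4, 6, 7, 8, 9}.
Column 3 already contains {1, 4, 6, 9}.
Its 3×3 block (box 4) already contains {1, 4, 6}.
The only value from 1–9 not eliminated is 5, so row 6, column 3 = 5.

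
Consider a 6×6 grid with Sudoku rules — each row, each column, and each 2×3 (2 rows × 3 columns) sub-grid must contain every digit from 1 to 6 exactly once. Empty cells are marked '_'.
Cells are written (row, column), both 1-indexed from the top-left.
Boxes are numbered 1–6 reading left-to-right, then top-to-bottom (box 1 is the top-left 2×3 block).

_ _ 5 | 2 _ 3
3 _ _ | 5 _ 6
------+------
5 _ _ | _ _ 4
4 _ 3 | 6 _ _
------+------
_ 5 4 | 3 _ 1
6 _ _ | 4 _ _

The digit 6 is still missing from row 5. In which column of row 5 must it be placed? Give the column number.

Consider where 6 can go in row 5.
(5,1) is out (column 1 already has a 6).
So the only cell in row 5 that can hold 6 is (5,5).
That is column 5.

5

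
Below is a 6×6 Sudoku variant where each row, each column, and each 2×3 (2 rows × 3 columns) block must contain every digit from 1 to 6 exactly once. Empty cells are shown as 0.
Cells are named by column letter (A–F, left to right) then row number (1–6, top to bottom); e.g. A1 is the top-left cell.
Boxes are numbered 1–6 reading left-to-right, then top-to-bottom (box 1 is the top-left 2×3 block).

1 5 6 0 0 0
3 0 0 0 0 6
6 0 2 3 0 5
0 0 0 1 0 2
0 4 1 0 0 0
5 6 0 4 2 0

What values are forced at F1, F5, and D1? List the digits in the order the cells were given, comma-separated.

4,3,2

For F1:
  Consider where 4 can go in column F.
  F5 is out (row 5 already has a 4).
  F6 is out (row 6 already has a 4).
  So the only cell in column F that can hold 4 is F1.
  So F1 = 4.
For F5:
  Row 5 already contains {1, 4}.
  Column F already contains {2, 5, 6}.
  Its 2×3 block (box 6) already contains {2, 4}.
  The only value from 1–6 not eliminated is 3, so F5 = 3.
For D1:
  Row 1 already contains {1, 5, 6}.
  Column D already contains {1, 3, 4}.
  Its 2×3 block (box 2) already contains {6}.
  The only value from 1–6 not eliminated is 2, so D1 = 2.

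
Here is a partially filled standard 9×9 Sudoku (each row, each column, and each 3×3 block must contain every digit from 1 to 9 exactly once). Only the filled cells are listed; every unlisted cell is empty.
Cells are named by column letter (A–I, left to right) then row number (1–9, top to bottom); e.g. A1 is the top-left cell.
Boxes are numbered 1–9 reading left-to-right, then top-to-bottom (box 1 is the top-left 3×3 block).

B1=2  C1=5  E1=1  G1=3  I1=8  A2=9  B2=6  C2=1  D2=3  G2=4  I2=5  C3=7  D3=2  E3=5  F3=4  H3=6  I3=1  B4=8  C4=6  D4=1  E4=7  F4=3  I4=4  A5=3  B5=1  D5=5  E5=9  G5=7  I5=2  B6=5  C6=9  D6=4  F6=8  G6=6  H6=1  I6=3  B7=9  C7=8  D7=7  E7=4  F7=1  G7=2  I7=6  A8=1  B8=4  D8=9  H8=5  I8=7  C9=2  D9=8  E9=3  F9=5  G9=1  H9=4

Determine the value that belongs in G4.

Cell G4 itself could take any of {5, 9} by direct elimination.
Consider where 5 can go in row 4.
A4 is out (box 4 already has a 5).
H4 is out (column H already has a 5).
So the only cell in row 4 that can hold 5 is G4.
Therefore G4 = 5.

5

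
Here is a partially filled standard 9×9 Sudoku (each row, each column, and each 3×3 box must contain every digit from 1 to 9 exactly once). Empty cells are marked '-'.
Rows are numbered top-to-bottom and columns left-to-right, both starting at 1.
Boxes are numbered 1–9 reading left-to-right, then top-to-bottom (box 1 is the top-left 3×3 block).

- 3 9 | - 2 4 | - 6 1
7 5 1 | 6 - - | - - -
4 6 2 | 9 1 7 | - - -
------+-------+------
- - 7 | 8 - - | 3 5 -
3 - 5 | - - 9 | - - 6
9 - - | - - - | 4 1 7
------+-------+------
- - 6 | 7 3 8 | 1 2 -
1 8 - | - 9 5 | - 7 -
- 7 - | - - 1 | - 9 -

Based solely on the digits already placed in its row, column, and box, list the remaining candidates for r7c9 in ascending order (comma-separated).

4,5

Row 7 already contains {1, 2, 3, 6, 7, 8}.
Column 9 already contains {1, 6, 7}.
Its 3×3 block (box 9) already contains {1, 2, 7, 9}.
Removing those from 1–9 leaves {4, 5} as the candidates for r7c9.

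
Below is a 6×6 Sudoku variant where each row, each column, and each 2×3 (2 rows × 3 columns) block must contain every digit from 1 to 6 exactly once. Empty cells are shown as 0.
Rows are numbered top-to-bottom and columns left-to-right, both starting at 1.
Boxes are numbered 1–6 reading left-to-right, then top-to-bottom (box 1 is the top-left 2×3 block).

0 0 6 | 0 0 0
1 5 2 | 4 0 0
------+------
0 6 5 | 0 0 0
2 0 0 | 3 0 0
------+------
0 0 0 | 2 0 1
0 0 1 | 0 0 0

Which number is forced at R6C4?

Cell R6C4 itself could take any of {5, 6} by direct elimination.
Consider where 6 can go in column 4.
R1C4 is out (row 1 already has a 6).
R3C4 is out (row 3 already has a 6).
So the only cell in column 4 that can hold 6 is R6C4.
Therefore R6C4 = 6.

6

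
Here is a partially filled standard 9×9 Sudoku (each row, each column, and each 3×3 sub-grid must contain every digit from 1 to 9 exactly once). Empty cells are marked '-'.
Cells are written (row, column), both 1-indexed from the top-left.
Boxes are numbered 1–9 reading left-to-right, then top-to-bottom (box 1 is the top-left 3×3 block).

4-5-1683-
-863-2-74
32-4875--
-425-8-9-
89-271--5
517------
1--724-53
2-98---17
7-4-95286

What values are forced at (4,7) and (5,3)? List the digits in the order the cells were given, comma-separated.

For (4,7):
  Consider where 7 can go in column 7.
  (2,7) is out (row 2 already has a 7).
  (5,7) is out (row 5 already has a 7).
  (6,7) is out (row 6 already has a 7).
  (7,7) is out (row 7 already has a 7).
  (8,7) is out (row 8 already has a 7).
  So the only cell in column 7 that can hold 7 is (4,7).
  So (4,7) = 7.
For (5,3):
  Row 5 already contains {1, 2, 5, 7, 8, 9}.
  Column 3 already contains {2, 4, 5, 6, 7, 9}.
  Its 3×3 block (box 4) already contains {1, 2, 4, 5, 7, 8, 9}.
  The only value from 1–9 not eliminated is 3, so (5,3) = 3.

7,3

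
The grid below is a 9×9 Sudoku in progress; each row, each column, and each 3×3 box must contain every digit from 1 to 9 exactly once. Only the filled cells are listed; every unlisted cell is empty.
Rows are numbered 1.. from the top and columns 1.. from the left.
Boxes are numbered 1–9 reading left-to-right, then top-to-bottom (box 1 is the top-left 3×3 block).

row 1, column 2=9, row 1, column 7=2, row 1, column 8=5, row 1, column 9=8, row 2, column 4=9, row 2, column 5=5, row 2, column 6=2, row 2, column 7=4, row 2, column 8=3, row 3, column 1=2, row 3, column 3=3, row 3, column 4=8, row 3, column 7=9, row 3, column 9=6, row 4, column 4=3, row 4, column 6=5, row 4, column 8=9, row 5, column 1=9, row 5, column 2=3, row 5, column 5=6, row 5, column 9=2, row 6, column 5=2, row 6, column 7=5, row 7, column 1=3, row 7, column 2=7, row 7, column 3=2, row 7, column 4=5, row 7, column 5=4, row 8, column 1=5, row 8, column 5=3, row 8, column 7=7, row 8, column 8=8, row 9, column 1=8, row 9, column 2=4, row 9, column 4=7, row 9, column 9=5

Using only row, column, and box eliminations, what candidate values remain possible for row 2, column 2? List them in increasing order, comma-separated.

1,6,8

Row 2 already contains {2, 3, 4, 5, 9}.
Column 2 already contains {3, 4, 7, 9}.
Its 3×3 block (box 1) already contains {2, 3, 9}.
Removing those from 1–9 leaves {1, 6, 8} as the candidates for row 2, column 2.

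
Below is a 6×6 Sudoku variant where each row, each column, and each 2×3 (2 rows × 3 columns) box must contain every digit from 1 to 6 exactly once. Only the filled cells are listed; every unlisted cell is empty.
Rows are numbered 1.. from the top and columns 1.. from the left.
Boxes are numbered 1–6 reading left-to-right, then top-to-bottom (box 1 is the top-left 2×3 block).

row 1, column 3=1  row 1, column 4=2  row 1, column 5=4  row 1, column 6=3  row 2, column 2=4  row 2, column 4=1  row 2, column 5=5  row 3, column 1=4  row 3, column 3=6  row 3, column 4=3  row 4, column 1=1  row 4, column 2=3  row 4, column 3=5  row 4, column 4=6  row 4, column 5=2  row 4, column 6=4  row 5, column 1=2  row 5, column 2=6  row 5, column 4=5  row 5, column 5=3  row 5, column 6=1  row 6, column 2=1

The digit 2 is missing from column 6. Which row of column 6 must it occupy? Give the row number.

Consider where 2 can go in column 6.
row 2, column 6 is out (box 2 already has a 2).
row 3, column 6 is out (box 4 already has a 2).
So the only cell in column 6 that can hold 2 is row 6, column 6.
That is row 6.

6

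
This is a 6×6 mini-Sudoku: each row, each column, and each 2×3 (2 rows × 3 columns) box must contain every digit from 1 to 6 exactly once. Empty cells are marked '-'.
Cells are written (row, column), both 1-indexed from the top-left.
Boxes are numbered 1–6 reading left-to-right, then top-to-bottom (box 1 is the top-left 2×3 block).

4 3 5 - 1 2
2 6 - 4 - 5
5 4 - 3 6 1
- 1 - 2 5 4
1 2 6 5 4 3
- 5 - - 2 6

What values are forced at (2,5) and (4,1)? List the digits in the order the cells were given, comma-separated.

3,6

For (2,5):
  Row 2 already contains {2, 4, 5, 6}.
  Column 5 already contains {1, 2, 4, 5, 6}.
  Its 2×3 block (box 2) already contains {1, 2, 4, 5}.
  The only value from 1–6 not eliminated is 3, so (2,5) = 3.
For (4,1):
  Consider where 6 can go in box 3.
  (3,3) is out (row 3 already has a 6).
  (4,3) is out (column 3 already has a 6).
  So the only cell in box 3 that can hold 6 is (4,1).
  So (4,1) = 6.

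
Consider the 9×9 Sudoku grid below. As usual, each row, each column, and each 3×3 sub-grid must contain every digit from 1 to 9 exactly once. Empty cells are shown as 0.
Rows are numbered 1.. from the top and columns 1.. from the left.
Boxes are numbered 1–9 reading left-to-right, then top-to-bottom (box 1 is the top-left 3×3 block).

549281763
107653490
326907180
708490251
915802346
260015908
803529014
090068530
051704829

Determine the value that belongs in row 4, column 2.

3

Row 4 already contains {1, 2, 4, 5, 7, 8, 9}.
Column 2 already contains {1, 2, 4, 5, 6, 9}.
Its 3×3 block (box 4) already contains {1, 2, 5, 6, 7, 8, 9}.
The only value from 1–9 not eliminated is 3, so row 4, column 2 = 3.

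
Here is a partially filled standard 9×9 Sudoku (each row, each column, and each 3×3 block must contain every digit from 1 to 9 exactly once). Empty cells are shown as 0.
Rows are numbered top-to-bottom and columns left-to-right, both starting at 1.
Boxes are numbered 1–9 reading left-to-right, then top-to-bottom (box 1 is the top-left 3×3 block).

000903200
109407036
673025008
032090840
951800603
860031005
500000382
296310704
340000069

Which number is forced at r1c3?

5

Cell r1c3 itself could take any of {4, 5, 8} by direct elimination.
Consider where 5 can go in box 1.
r1c1 is out (column 1 already has a 5).
r1c2 is out (column 2 already has a 5).
r2c2 is out (column 2 already has a 5).
So the only cell in box 1 that can hold 5 is r1c3.
Therefore r1c3 = 5.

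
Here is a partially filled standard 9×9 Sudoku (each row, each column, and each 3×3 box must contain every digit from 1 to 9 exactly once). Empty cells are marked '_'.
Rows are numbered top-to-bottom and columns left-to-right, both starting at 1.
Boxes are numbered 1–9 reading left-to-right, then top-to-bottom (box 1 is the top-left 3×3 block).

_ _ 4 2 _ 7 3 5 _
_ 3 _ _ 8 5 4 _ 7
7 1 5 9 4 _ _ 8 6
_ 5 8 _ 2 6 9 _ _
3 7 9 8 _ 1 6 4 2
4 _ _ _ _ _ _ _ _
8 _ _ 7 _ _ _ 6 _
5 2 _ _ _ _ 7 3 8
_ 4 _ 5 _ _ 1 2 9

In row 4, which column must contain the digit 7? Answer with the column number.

Consider where 7 can go in row 4.
r4c1 is out (column 1 already has a 7).
r4c4 is out (column 4 already has a 7).
r4c9 is out (column 9 already has a 7).
So the only cell in row 4 that can hold 7 is r4c8.
That is column 8.

8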